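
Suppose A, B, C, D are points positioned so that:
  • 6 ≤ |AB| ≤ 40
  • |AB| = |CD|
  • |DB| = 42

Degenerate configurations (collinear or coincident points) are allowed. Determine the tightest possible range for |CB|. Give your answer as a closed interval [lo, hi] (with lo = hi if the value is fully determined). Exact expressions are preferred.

|AB| ∈ [6, 40]
|BD| ∈ {42}
|CD| ∈ [6, 40]
|AD| ∈ [2, 82]
|BC| ∈ [2, 82]
|AC| ∈ [0, 122]

|CB| ∈ [2, 82]  (≈ [2.0000, 82.0000])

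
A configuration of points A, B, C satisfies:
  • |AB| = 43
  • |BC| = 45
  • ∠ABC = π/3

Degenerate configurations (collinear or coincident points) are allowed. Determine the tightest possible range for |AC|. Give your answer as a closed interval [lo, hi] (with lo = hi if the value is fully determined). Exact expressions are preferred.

|AC| = √(1939)  (≈ 44.0341)

|AB| ∈ {43}
|BC| ∈ {45}
|AC| ∈ {√(1939)}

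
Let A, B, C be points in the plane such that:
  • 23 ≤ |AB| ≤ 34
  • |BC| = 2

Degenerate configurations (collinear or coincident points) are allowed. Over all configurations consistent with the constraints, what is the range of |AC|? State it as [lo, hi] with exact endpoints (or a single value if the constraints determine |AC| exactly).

|AC| ∈ [21, 36]  (≈ [21.0000, 36.0000])

|AB| ∈ [23, 34]
|BC| ∈ {2}
|AC| ∈ [21, 36]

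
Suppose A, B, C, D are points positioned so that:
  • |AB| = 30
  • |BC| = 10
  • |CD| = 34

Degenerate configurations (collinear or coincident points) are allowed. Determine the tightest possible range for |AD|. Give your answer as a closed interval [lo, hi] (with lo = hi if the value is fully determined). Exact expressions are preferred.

|AB| ∈ {30}
|BC| ∈ {10}
|CD| ∈ {34}
|AC| ∈ [20, 40]
|BD| ∈ [24, 44]
|AD| ∈ [0, 74]

|AD| ∈ [0, 74]  (≈ [0.0000, 74.0000])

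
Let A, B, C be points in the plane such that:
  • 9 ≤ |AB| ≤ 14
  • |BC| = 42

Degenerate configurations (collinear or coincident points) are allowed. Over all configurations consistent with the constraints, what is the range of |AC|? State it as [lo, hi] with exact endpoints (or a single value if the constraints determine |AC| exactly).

|AC| ∈ [28, 56]  (≈ [28.0000, 56.0000])

|AB| ∈ [9, 14]
|BC| ∈ {42}
|AC| ∈ [28, 56]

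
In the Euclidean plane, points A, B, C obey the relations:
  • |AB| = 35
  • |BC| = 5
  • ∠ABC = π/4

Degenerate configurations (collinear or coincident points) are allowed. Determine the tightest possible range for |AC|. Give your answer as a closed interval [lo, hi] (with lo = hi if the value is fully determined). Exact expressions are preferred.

|AB| ∈ {35}
|BC| ∈ {5}
|AC| ∈ {5·√(50 - 7·√(2))}

|AC| = 5·√(50 - 7·√(2))  (≈ 31.6625)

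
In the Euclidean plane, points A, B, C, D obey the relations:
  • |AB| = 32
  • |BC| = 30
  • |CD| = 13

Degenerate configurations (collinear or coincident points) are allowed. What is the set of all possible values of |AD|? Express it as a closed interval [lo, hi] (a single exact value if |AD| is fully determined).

|AB| ∈ {32}
|BC| ∈ {30}
|CD| ∈ {13}
|AC| ∈ [2, 62]
|BD| ∈ [17, 43]
|AD| ∈ [0, 75]

|AD| ∈ [0, 75]  (≈ [0.0000, 75.0000])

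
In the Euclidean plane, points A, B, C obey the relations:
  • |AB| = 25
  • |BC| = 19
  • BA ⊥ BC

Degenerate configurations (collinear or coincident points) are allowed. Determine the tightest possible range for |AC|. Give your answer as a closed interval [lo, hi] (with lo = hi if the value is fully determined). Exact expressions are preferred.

|AB| ∈ {25}
|BC| ∈ {19}
|AC| ∈ {√(986)}

|AC| = √(986)  (≈ 31.4006)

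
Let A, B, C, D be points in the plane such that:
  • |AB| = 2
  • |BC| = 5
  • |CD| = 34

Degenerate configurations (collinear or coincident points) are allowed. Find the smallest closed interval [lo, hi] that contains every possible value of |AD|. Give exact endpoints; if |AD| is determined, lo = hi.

|AD| ∈ [27, 41]  (≈ [27.0000, 41.0000])

|AB| ∈ {2}
|BC| ∈ {5}
|CD| ∈ {34}
|AC| ∈ [3, 7]
|BD| ∈ [29, 39]
|AD| ∈ [27, 41]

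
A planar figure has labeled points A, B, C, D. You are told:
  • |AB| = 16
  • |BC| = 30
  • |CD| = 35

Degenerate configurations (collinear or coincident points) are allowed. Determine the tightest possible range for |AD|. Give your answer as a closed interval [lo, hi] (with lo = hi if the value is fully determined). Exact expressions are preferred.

|AD| ∈ [0, 81]  (≈ [0.0000, 81.0000])

|AB| ∈ {16}
|BC| ∈ {30}
|CD| ∈ {35}
|AC| ∈ [14, 46]
|BD| ∈ [5, 65]
|AD| ∈ [0, 81]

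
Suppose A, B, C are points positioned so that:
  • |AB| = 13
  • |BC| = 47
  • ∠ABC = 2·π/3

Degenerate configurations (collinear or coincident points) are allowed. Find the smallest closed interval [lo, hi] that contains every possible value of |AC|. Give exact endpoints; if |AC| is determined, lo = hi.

|AB| ∈ {13}
|BC| ∈ {47}
|AC| ∈ {7·√(61)}

|AC| = 7·√(61)  (≈ 54.6717)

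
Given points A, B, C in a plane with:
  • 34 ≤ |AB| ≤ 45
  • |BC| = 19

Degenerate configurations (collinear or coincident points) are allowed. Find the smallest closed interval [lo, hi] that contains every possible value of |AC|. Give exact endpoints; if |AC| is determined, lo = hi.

|AB| ∈ [34, 45]
|BC| ∈ {19}
|AC| ∈ [15, 64]

|AC| ∈ [15, 64]  (≈ [15.0000, 64.0000])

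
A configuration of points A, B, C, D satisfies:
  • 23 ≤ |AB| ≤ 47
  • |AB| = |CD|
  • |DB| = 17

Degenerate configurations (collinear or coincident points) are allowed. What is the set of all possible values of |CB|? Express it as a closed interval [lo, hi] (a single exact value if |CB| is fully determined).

|CB| ∈ [6, 64]  (≈ [6.0000, 64.0000])

|AB| ∈ [23, 47]
|BD| ∈ {17}
|CD| ∈ [23, 47]
|AD| ∈ [6, 64]
|BC| ∈ [6, 64]
|AC| ∈ [0, 111]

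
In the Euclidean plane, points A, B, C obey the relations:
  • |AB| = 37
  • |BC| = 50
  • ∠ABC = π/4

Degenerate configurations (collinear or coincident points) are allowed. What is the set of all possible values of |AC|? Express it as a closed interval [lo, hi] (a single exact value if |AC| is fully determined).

|AB| ∈ {37}
|BC| ∈ {50}
|AC| ∈ {√(3869 - 1850·√(2))}

|AC| = √(3869 - 1850·√(2))  (≈ 35.3936)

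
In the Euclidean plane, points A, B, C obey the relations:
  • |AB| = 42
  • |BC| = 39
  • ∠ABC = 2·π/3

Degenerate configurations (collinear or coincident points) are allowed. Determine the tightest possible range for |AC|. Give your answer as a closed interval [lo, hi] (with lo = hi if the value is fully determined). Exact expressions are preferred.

|AB| ∈ {42}
|BC| ∈ {39}
|AC| ∈ {3·√(547)}

|AC| = 3·√(547)  (≈ 70.1641)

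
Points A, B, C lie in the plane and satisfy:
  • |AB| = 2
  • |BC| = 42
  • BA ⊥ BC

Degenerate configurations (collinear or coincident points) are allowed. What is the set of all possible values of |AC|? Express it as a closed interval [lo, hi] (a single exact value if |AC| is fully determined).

|AC| = 2·√(442)  (≈ 42.0476)

|AB| ∈ {2}
|BC| ∈ {42}
|AC| ∈ {2·√(442)}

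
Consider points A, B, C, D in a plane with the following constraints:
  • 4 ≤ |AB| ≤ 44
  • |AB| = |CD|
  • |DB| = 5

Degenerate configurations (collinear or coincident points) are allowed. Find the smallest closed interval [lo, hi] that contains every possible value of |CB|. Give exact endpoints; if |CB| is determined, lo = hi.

|AB| ∈ [4, 44]
|BD| ∈ {5}
|CD| ∈ [4, 44]
|AD| ∈ [0, 49]
|BC| ∈ [0, 49]
|AC| ∈ [0, 93]

|CB| ∈ [0, 49]  (≈ [0.0000, 49.0000])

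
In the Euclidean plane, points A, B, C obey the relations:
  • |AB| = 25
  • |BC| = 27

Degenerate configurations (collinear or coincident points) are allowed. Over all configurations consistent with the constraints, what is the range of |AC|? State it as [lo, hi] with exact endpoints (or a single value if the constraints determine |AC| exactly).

|AC| ∈ [2, 52]  (≈ [2.0000, 52.0000])

|AB| ∈ {25}
|BC| ∈ {27}
|AC| ∈ [2, 52]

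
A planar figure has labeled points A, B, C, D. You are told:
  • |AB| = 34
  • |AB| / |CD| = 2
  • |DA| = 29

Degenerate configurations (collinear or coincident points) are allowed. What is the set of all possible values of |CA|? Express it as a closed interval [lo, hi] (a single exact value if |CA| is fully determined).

|AB| ∈ {34}
|AD| ∈ {29}
|CD| ∈ {17}
|BD| ∈ [5, 63]
|AC| ∈ [12, 46]
|BC| ∈ [0, 80]

|CA| ∈ [12, 46]  (≈ [12.0000, 46.0000])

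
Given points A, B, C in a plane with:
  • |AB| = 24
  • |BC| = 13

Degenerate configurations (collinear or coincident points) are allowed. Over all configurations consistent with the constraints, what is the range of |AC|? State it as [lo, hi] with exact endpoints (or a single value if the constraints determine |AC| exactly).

|AC| ∈ [11, 37]  (≈ [11.0000, 37.0000])

|AB| ∈ {24}
|BC| ∈ {13}
|AC| ∈ [11, 37]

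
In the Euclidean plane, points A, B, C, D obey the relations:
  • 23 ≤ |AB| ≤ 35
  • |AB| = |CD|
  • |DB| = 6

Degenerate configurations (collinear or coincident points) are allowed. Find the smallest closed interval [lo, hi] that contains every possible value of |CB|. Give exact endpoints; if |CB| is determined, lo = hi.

|CB| ∈ [17, 41]  (≈ [17.0000, 41.0000])

|AB| ∈ [23, 35]
|BD| ∈ {6}
|CD| ∈ [23, 35]
|AD| ∈ [17, 41]
|BC| ∈ [17, 41]
|AC| ∈ [0, 76]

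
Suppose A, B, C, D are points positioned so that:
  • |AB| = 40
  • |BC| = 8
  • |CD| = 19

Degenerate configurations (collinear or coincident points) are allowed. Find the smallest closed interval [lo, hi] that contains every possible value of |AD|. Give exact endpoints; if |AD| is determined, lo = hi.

|AD| ∈ [13, 67]  (≈ [13.0000, 67.0000])

|AB| ∈ {40}
|BC| ∈ {8}
|CD| ∈ {19}
|AC| ∈ [32, 48]
|BD| ∈ [11, 27]
|AD| ∈ [13, 67]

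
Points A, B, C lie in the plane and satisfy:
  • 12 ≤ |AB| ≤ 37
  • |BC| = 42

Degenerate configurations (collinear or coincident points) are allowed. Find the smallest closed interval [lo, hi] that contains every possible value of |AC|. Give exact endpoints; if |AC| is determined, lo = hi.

|AB| ∈ [12, 37]
|BC| ∈ {42}
|AC| ∈ [5, 79]

|AC| ∈ [5, 79]  (≈ [5.0000, 79.0000])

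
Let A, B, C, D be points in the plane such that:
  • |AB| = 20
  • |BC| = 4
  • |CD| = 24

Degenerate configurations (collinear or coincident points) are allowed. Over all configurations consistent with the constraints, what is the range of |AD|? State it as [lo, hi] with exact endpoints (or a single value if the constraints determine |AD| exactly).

|AB| ∈ {20}
|BC| ∈ {4}
|CD| ∈ {24}
|AC| ∈ [16, 24]
|BD| ∈ [20, 28]
|AD| ∈ [0, 48]

|AD| ∈ [0, 48]  (≈ [0.0000, 48.0000])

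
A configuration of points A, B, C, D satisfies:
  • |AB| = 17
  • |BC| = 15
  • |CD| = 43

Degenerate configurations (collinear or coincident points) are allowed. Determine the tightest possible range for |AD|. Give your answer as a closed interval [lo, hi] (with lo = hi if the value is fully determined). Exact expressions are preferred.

|AB| ∈ {17}
|BC| ∈ {15}
|CD| ∈ {43}
|AC| ∈ [2, 32]
|BD| ∈ [28, 58]
|AD| ∈ [11, 75]

|AD| ∈ [11, 75]  (≈ [11.0000, 75.0000])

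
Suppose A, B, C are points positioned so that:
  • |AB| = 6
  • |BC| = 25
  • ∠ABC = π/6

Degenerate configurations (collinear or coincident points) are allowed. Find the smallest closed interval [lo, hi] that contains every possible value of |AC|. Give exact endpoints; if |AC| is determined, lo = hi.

|AC| = √(661 - 150·√(3))  (≈ 20.0298)

|AB| ∈ {6}
|BC| ∈ {25}
|AC| ∈ {√(661 - 150·√(3))}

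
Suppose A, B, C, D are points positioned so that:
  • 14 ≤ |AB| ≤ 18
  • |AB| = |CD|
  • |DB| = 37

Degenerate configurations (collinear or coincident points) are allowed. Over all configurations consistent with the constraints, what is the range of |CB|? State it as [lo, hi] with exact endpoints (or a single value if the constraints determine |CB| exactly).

|AB| ∈ [14, 18]
|BD| ∈ {37}
|CD| ∈ [14, 18]
|AD| ∈ [19, 55]
|BC| ∈ [19, 55]
|AC| ∈ [1, 73]

|CB| ∈ [19, 55]  (≈ [19.0000, 55.0000])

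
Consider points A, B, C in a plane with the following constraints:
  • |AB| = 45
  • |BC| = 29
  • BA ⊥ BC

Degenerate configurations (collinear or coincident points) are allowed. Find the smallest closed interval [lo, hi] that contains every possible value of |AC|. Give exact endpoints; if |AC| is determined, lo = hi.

|AC| = √(2866)  (≈ 53.5350)

|AB| ∈ {45}
|BC| ∈ {29}
|AC| ∈ {√(2866)}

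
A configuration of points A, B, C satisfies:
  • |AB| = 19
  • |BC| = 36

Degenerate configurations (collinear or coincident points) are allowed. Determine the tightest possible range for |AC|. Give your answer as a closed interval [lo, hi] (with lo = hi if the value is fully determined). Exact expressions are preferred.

|AC| ∈ [17, 55]  (≈ [17.0000, 55.0000])

|AB| ∈ {19}
|BC| ∈ {36}
|AC| ∈ [17, 55]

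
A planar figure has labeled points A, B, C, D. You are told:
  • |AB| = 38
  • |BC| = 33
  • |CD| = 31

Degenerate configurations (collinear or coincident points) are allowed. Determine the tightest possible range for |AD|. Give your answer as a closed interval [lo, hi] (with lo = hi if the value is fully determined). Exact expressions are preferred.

|AD| ∈ [0, 102]  (≈ [0.0000, 102.0000])

|AB| ∈ {38}
|BC| ∈ {33}
|CD| ∈ {31}
|AC| ∈ [5, 71]
|BD| ∈ [2, 64]
|AD| ∈ [0, 102]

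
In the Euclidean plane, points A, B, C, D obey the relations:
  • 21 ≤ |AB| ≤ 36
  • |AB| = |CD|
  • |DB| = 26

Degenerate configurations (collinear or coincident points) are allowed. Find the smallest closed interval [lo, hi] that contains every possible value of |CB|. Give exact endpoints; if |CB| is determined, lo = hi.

|CB| ∈ [0, 62]  (≈ [0.0000, 62.0000])

|AB| ∈ [21, 36]
|BD| ∈ {26}
|CD| ∈ [21, 36]
|AD| ∈ [0, 62]
|BC| ∈ [0, 62]
|AC| ∈ [0, 98]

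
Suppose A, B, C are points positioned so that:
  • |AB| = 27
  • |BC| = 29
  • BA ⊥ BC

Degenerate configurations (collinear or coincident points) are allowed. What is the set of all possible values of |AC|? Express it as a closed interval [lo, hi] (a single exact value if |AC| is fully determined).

|AB| ∈ {27}
|BC| ∈ {29}
|AC| ∈ {√(1570)}

|AC| = √(1570)  (≈ 39.6232)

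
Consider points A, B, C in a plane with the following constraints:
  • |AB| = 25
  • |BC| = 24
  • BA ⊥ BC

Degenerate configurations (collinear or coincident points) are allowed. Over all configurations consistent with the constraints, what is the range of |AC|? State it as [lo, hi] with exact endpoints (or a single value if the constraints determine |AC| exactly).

|AC| = √(1201)  (≈ 34.6554)

|AB| ∈ {25}
|BC| ∈ {24}
|AC| ∈ {√(1201)}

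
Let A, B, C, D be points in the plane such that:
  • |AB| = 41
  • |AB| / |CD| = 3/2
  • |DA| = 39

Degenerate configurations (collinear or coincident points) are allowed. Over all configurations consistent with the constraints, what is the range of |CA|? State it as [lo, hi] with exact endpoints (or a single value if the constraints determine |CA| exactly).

|CA| ∈ [35/3, 199/3]  (≈ [11.6667, 66.3333])

|AB| ∈ {41}
|AD| ∈ {39}
|CD| ∈ {82/3}
|BD| ∈ [2, 80]
|AC| ∈ [35/3, 199/3]
|BC| ∈ [0, 322/3]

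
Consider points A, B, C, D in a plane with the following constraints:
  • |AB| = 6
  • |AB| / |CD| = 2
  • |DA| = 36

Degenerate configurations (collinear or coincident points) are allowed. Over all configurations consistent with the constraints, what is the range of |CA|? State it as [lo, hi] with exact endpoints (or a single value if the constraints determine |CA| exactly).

|CA| ∈ [33, 39]  (≈ [33.0000, 39.0000])

|AB| ∈ {6}
|AD| ∈ {36}
|CD| ∈ {3}
|BD| ∈ [30, 42]
|AC| ∈ [33, 39]
|BC| ∈ [27, 45]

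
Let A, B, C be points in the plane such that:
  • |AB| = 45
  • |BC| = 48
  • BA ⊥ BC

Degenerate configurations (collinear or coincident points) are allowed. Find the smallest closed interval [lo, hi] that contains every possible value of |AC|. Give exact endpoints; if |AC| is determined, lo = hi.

|AC| = 3·√(481)  (≈ 65.7951)

|AB| ∈ {45}
|BC| ∈ {48}
|AC| ∈ {3·√(481)}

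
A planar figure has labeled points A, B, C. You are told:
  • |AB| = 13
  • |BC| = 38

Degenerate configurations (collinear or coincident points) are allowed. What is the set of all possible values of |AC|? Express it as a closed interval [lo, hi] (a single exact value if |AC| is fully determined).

|AB| ∈ {13}
|BC| ∈ {38}
|AC| ∈ [25, 51]

|AC| ∈ [25, 51]  (≈ [25.0000, 51.0000])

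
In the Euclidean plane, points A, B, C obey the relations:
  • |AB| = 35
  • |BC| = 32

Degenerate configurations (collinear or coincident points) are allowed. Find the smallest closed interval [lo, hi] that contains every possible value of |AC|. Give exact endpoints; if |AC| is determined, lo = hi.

|AB| ∈ {35}
|BC| ∈ {32}
|AC| ∈ [3, 67]

|AC| ∈ [3, 67]  (≈ [3.0000, 67.0000])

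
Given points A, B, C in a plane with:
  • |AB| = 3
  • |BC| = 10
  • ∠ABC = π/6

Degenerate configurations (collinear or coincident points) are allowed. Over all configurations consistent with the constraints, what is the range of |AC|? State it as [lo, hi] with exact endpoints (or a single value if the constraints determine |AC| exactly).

|AC| = √(109 - 30·√(3))  (≈ 7.5524)

|AB| ∈ {3}
|BC| ∈ {10}
|AC| ∈ {√(109 - 30·√(3))}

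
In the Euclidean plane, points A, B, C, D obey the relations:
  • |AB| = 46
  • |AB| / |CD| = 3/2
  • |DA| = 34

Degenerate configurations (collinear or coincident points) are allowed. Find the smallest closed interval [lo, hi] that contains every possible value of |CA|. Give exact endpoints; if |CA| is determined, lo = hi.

|CA| ∈ [10/3, 194/3]  (≈ [3.3333, 64.6667])

|AB| ∈ {46}
|AD| ∈ {34}
|CD| ∈ {92/3}
|BD| ∈ [12, 80]
|AC| ∈ [10/3, 194/3]
|BC| ∈ [0, 332/3]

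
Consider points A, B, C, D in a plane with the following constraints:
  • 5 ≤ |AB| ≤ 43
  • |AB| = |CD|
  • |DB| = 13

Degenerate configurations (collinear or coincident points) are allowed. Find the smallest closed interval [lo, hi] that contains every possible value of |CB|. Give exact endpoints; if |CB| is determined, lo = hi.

|CB| ∈ [0, 56]  (≈ [0.0000, 56.0000])

|AB| ∈ [5, 43]
|BD| ∈ {13}
|CD| ∈ [5, 43]
|AD| ∈ [0, 56]
|BC| ∈ [0, 56]
|AC| ∈ [0, 99]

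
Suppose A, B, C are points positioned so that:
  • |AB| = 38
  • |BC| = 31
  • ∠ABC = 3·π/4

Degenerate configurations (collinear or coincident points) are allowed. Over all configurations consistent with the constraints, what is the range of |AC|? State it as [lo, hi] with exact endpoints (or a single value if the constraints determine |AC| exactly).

|AB| ∈ {38}
|BC| ∈ {31}
|AC| ∈ {√(1178·√(2) + 2405)}

|AC| = √(1178·√(2) + 2405)  (≈ 63.8039)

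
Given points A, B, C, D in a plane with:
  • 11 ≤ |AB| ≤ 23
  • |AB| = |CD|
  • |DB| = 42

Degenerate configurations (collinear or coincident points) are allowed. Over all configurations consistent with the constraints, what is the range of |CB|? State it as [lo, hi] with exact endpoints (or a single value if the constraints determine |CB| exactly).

|AB| ∈ [11, 23]
|BD| ∈ {42}
|CD| ∈ [11, 23]
|AD| ∈ [19, 65]
|BC| ∈ [19, 65]
|AC| ∈ [0, 88]

|CB| ∈ [19, 65]  (≈ [19.0000, 65.0000])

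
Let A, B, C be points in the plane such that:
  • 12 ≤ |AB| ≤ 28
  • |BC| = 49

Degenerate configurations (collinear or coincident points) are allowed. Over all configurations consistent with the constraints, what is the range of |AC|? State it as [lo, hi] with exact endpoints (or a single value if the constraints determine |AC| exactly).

|AB| ∈ [12, 28]
|BC| ∈ {49}
|AC| ∈ [21, 77]

|AC| ∈ [21, 77]  (≈ [21.0000, 77.0000])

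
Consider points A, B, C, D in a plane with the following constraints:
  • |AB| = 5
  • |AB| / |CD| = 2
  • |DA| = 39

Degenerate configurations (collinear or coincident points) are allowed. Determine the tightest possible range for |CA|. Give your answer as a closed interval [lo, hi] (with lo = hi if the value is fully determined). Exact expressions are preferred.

|CA| ∈ [73/2, 83/2]  (≈ [36.5000, 41.5000])

|AB| ∈ {5}
|AD| ∈ {39}
|CD| ∈ {5/2}
|BD| ∈ [34, 44]
|AC| ∈ [73/2, 83/2]
|BC| ∈ [63/2, 93/2]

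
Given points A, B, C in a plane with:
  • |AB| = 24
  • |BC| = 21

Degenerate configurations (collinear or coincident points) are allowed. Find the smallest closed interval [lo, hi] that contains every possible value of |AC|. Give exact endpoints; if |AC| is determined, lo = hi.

|AB| ∈ {24}
|BC| ∈ {21}
|AC| ∈ [3, 45]

|AC| ∈ [3, 45]  (≈ [3.0000, 45.0000])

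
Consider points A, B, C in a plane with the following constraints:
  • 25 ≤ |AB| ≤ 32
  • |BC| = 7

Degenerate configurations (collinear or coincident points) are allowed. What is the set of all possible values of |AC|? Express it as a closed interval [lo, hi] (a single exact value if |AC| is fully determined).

|AB| ∈ [25, 32]
|BC| ∈ {7}
|AC| ∈ [18, 39]

|AC| ∈ [18, 39]  (≈ [18.0000, 39.0000])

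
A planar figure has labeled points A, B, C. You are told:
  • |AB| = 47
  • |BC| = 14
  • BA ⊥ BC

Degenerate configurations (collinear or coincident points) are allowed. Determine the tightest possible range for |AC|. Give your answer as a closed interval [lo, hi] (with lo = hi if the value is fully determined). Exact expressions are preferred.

|AB| ∈ {47}
|BC| ∈ {14}
|AC| ∈ {√(2405)}

|AC| = √(2405)  (≈ 49.0408)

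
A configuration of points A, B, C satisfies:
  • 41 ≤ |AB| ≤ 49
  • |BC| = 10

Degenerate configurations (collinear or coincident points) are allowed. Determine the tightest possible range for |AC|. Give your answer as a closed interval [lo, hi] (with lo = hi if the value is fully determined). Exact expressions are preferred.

|AB| ∈ [41, 49]
|BC| ∈ {10}
|AC| ∈ [31, 59]

|AC| ∈ [31, 59]  (≈ [31.0000, 59.0000])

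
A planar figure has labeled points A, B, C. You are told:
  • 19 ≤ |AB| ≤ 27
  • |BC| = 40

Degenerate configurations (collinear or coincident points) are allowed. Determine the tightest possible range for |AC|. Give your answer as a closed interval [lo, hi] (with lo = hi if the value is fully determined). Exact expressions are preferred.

|AB| ∈ [19, 27]
|BC| ∈ {40}
|AC| ∈ [13, 67]

|AC| ∈ [13, 67]  (≈ [13.0000, 67.0000])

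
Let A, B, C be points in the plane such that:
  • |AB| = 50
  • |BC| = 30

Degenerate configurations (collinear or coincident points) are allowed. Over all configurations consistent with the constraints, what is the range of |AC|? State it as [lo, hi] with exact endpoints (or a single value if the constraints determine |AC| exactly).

|AB| ∈ {50}
|BC| ∈ {30}
|AC| ∈ [20, 80]

|AC| ∈ [20, 80]  (≈ [20.0000, 80.0000])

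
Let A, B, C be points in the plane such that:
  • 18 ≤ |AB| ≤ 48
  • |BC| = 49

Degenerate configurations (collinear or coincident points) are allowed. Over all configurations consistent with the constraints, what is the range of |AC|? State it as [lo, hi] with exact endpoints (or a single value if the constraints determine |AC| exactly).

|AC| ∈ [1, 97]  (≈ [1.0000, 97.0000])

|AB| ∈ [18, 48]
|BC| ∈ {49}
|AC| ∈ [1, 97]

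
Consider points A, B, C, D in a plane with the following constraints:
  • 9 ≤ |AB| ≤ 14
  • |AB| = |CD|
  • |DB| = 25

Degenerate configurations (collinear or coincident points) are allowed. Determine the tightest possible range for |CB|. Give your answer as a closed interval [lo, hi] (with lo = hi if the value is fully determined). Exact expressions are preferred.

|CB| ∈ [11, 39]  (≈ [11.0000, 39.0000])

|AB| ∈ [9, 14]
|BD| ∈ {25}
|CD| ∈ [9, 14]
|AD| ∈ [11, 39]
|BC| ∈ [11, 39]
|AC| ∈ [0, 53]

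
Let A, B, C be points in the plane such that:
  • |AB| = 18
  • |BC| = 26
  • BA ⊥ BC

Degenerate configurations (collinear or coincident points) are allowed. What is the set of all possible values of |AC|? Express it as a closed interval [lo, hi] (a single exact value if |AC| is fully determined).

|AB| ∈ {18}
|BC| ∈ {26}
|AC| ∈ {10·√(10)}

|AC| = 10·√(10)  (≈ 31.6228)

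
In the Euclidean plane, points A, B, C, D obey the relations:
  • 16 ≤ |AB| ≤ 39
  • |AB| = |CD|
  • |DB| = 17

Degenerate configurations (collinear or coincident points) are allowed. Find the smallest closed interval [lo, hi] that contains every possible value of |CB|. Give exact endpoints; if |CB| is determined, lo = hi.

|AB| ∈ [16, 39]
|BD| ∈ {17}
|CD| ∈ [16, 39]
|AD| ∈ [0, 56]
|BC| ∈ [0, 56]
|AC| ∈ [0, 95]

|CB| ∈ [0, 56]  (≈ [0.0000, 56.0000])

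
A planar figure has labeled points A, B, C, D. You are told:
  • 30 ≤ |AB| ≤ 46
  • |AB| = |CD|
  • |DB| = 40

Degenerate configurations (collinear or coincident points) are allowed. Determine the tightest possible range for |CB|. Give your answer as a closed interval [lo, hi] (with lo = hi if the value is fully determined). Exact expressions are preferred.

|AB| ∈ [30, 46]
|BD| ∈ {40}
|CD| ∈ [30, 46]
|AD| ∈ [0, 86]
|BC| ∈ [0, 86]
|AC| ∈ [0, 132]

|CB| ∈ [0, 86]  (≈ [0.0000, 86.0000])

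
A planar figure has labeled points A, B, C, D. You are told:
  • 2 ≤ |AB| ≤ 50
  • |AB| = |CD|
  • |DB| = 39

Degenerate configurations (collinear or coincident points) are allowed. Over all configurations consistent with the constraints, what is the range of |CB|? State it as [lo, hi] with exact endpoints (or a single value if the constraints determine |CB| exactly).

|AB| ∈ [2, 50]
|BD| ∈ {39}
|CD| ∈ [2, 50]
|AD| ∈ [0, 89]
|BC| ∈ [0, 89]
|AC| ∈ [0, 139]

|CB| ∈ [0, 89]  (≈ [0.0000, 89.0000])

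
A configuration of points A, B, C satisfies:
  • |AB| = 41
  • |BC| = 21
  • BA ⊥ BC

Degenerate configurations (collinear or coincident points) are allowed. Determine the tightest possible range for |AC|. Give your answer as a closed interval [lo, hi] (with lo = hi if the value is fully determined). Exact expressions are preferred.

|AB| ∈ {41}
|BC| ∈ {21}
|AC| ∈ {√(2122)}

|AC| = √(2122)  (≈ 46.0652)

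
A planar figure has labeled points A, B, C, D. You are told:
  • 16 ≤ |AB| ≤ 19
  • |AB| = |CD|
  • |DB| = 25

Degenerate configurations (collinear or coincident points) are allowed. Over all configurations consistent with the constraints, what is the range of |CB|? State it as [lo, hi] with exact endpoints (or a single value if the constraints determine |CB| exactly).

|CB| ∈ [6, 44]  (≈ [6.0000, 44.0000])

|AB| ∈ [16, 19]
|BD| ∈ {25}
|CD| ∈ [16, 19]
|AD| ∈ [6, 44]
|BC| ∈ [6, 44]
|AC| ∈ [0, 63]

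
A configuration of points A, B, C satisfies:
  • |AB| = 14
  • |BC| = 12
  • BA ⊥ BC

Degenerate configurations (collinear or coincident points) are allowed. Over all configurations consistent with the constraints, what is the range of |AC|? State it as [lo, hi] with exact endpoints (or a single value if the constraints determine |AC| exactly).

|AB| ∈ {14}
|BC| ∈ {12}
|AC| ∈ {2·√(85)}

|AC| = 2·√(85)  (≈ 18.4391)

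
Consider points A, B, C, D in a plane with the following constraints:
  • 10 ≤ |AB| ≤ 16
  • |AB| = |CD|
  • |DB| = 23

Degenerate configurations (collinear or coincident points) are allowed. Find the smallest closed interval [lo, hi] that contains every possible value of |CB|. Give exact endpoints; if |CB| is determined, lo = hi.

|AB| ∈ [10, 16]
|BD| ∈ {23}
|CD| ∈ [10, 16]
|AD| ∈ [7, 39]
|BC| ∈ [7, 39]
|AC| ∈ [0, 55]

|CB| ∈ [7, 39]  (≈ [7.0000, 39.0000])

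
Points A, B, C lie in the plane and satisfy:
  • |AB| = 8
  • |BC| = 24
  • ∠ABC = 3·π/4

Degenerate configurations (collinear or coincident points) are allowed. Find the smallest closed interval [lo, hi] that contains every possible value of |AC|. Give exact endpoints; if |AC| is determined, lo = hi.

|AC| = 8·√(3·√(2) + 10)  (≈ 30.1915)

|AB| ∈ {8}
|BC| ∈ {24}
|AC| ∈ {8·√(3·√(2) + 10)}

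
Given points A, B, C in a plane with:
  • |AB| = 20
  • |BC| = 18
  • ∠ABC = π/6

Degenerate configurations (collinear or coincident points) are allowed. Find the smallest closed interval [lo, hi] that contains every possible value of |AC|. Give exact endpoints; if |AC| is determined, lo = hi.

|AC| = 2·√(181 - 90·√(3))  (≈ 10.0231)

|AB| ∈ {20}
|BC| ∈ {18}
|AC| ∈ {2·√(181 - 90·√(3))}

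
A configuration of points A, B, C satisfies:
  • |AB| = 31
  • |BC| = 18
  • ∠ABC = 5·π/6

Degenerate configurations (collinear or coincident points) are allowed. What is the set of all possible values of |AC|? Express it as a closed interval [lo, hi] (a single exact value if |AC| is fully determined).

|AB| ∈ {31}
|BC| ∈ {18}
|AC| ∈ {√(558·√(3) + 1285)}

|AC| = √(558·√(3) + 1285)  (≈ 47.4498)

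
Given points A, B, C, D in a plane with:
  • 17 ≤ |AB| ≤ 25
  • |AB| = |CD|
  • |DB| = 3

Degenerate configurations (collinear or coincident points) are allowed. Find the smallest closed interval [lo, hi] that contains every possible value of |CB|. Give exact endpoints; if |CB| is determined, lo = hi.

|AB| ∈ [17, 25]
|BD| ∈ {3}
|CD| ∈ [17, 25]
|AD| ∈ [14, 28]
|BC| ∈ [14, 28]
|AC| ∈ [0, 53]

|CB| ∈ [14, 28]  (≈ [14.0000, 28.0000])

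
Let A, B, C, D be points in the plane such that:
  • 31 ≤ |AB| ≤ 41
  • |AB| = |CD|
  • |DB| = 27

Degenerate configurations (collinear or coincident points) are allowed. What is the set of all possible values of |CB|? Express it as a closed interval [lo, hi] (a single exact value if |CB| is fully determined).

|AB| ∈ [31, 41]
|BD| ∈ {27}
|CD| ∈ [31, 41]
|AD| ∈ [4, 68]
|BC| ∈ [4, 68]
|AC| ∈ [0, 109]

|CB| ∈ [4, 68]  (≈ [4.0000, 68.0000])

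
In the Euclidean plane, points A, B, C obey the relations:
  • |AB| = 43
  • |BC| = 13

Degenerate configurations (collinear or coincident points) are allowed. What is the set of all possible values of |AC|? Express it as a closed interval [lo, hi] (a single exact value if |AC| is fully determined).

|AB| ∈ {43}
|BC| ∈ {13}
|AC| ∈ [30, 56]

|AC| ∈ [30, 56]  (≈ [30.0000, 56.0000])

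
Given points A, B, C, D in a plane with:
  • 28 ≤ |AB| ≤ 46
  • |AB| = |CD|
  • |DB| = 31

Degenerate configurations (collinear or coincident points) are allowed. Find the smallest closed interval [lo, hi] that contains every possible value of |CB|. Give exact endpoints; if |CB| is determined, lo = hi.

|AB| ∈ [28, 46]
|BD| ∈ {31}
|CD| ∈ [28, 46]
|AD| ∈ [0, 77]
|BC| ∈ [0, 77]
|AC| ∈ [0, 123]

|CB| ∈ [0, 77]  (≈ [0.0000, 77.0000])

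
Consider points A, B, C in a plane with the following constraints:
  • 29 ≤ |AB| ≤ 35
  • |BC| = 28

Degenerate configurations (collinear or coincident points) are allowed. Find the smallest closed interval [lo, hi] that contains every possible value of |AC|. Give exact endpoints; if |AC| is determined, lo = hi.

|AC| ∈ [1, 63]  (≈ [1.0000, 63.0000])

|AB| ∈ [29, 35]
|BC| ∈ {28}
|AC| ∈ [1, 63]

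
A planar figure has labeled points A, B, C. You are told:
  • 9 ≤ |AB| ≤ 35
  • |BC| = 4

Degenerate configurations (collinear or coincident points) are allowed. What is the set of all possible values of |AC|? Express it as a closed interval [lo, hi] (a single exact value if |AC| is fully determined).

|AB| ∈ [9, 35]
|BC| ∈ {4}
|AC| ∈ [5, 39]

|AC| ∈ [5, 39]  (≈ [5.0000, 39.0000])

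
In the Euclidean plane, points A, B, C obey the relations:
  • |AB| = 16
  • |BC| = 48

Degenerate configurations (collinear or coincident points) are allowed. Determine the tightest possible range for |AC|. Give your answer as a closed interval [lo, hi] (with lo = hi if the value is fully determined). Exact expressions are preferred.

|AB| ∈ {16}
|BC| ∈ {48}
|AC| ∈ [32, 64]

|AC| ∈ [32, 64]  (≈ [32.0000, 64.0000])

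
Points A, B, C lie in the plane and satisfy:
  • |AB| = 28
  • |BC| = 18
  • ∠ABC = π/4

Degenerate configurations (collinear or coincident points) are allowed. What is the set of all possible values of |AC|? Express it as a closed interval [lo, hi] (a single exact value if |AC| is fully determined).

|AB| ∈ {28}
|BC| ∈ {18}
|AC| ∈ {2·√(277 - 126·√(2))}

|AC| = 2·√(277 - 126·√(2))  (≈ 19.8806)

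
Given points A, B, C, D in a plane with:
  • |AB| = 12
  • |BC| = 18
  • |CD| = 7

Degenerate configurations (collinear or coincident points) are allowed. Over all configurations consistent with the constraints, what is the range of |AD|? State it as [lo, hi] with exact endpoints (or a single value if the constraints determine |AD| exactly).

|AD| ∈ [0, 37]  (≈ [0.0000, 37.0000])

|AB| ∈ {12}
|BC| ∈ {18}
|CD| ∈ {7}
|AC| ∈ [6, 30]
|BD| ∈ [11, 25]
|AD| ∈ [0, 37]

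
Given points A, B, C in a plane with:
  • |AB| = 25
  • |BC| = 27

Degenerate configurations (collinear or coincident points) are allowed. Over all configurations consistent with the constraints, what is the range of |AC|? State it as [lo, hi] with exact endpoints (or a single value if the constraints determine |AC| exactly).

|AB| ∈ {25}
|BC| ∈ {27}
|AC| ∈ [2, 52]

|AC| ∈ [2, 52]  (≈ [2.0000, 52.0000])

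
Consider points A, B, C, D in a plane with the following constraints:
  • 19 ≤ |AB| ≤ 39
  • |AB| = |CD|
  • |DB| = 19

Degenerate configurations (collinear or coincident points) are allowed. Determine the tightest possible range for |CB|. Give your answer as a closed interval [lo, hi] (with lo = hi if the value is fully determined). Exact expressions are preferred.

|AB| ∈ [19, 39]
|BD| ∈ {19}
|CD| ∈ [19, 39]
|AD| ∈ [0, 58]
|BC| ∈ [0, 58]
|AC| ∈ [0, 97]

|CB| ∈ [0, 58]  (≈ [0.0000, 58.0000])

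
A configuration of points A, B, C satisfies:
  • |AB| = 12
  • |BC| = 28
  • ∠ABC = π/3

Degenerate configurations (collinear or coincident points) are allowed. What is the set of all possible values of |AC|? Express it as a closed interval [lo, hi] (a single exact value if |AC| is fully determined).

|AC| = 4·√(37)  (≈ 24.3311)

|AB| ∈ {12}
|BC| ∈ {28}
|AC| ∈ {4·√(37)}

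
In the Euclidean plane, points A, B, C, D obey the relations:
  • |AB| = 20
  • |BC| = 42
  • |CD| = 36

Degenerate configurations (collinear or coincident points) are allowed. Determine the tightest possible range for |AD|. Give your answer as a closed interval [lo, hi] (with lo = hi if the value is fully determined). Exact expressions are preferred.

|AD| ∈ [0, 98]  (≈ [0.0000, 98.0000])

|AB| ∈ {20}
|BC| ∈ {42}
|CD| ∈ {36}
|AC| ∈ [22, 62]
|BD| ∈ [6, 78]
|AD| ∈ [0, 98]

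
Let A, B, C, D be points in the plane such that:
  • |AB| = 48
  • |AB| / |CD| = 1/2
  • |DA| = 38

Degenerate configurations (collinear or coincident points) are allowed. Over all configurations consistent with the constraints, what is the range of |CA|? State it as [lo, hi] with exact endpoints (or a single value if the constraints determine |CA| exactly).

|CA| ∈ [58, 134]  (≈ [58.0000, 134.0000])

|AB| ∈ {48}
|AD| ∈ {38}
|CD| ∈ {96}
|BD| ∈ [10, 86]
|AC| ∈ [58, 134]
|BC| ∈ [10, 182]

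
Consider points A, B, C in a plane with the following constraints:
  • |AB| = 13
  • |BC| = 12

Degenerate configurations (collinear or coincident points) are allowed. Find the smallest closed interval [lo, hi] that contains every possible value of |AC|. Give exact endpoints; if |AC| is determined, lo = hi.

|AC| ∈ [1, 25]  (≈ [1.0000, 25.0000])

|AB| ∈ {13}
|BC| ∈ {12}
|AC| ∈ [1, 25]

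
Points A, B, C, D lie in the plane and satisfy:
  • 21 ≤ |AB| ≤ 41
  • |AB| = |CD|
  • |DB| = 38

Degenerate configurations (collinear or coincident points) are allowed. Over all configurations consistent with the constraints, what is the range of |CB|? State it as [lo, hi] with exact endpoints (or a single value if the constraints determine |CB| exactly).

|AB| ∈ [21, 41]
|BD| ∈ {38}
|CD| ∈ [21, 41]
|AD| ∈ [0, 79]
|BC| ∈ [0, 79]
|AC| ∈ [0, 120]

|CB| ∈ [0, 79]  (≈ [0.0000, 79.0000])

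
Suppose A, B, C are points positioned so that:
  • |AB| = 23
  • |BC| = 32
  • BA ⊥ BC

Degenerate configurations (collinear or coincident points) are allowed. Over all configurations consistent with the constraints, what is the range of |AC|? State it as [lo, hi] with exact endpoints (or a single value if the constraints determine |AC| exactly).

|AB| ∈ {23}
|BC| ∈ {32}
|AC| ∈ {√(1553)}

|AC| = √(1553)  (≈ 39.4081)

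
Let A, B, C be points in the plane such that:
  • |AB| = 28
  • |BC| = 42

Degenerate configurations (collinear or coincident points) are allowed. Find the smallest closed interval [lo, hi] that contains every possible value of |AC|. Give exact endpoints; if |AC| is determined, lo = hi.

|AC| ∈ [14, 70]  (≈ [14.0000, 70.0000])

|AB| ∈ {28}
|BC| ∈ {42}
|AC| ∈ [14, 70]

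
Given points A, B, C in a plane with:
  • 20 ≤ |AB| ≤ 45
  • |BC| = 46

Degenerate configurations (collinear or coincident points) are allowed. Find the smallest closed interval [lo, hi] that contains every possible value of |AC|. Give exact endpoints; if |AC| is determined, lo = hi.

|AC| ∈ [1, 91]  (≈ [1.0000, 91.0000])

|AB| ∈ [20, 45]
|BC| ∈ {46}
|AC| ∈ [1, 91]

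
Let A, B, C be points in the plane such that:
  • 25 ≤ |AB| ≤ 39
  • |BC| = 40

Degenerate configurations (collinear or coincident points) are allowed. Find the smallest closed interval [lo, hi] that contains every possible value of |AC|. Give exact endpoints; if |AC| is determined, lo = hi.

|AC| ∈ [1, 79]  (≈ [1.0000, 79.0000])

|AB| ∈ [25, 39]
|BC| ∈ {40}
|AC| ∈ [1, 79]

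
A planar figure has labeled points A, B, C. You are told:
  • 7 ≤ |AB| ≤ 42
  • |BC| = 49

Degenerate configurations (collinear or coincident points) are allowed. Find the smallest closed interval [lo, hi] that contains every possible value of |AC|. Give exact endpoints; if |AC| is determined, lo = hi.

|AB| ∈ [7, 42]
|BC| ∈ {49}
|AC| ∈ [7, 91]

|AC| ∈ [7, 91]  (≈ [7.0000, 91.0000])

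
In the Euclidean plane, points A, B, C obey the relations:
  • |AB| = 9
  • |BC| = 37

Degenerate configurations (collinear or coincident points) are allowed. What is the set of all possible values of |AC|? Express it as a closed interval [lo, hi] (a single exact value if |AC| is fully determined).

|AB| ∈ {9}
|BC| ∈ {37}
|AC| ∈ [28, 46]

|AC| ∈ [28, 46]  (≈ [28.0000, 46.0000])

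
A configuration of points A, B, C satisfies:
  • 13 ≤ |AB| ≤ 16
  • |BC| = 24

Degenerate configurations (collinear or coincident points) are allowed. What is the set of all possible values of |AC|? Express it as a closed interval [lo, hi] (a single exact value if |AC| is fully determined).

|AB| ∈ [13, 16]
|BC| ∈ {24}
|AC| ∈ [8, 40]

|AC| ∈ [8, 40]  (≈ [8.0000, 40.0000])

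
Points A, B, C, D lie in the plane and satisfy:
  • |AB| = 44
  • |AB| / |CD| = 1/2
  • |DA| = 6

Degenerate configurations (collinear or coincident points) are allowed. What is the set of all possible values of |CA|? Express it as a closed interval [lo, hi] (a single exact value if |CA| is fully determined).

|AB| ∈ {44}
|AD| ∈ {6}
|CD| ∈ {88}
|BD| ∈ [38, 50]
|AC| ∈ [82, 94]
|BC| ∈ [38, 138]

|CA| ∈ [82, 94]  (≈ [82.0000, 94.0000])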